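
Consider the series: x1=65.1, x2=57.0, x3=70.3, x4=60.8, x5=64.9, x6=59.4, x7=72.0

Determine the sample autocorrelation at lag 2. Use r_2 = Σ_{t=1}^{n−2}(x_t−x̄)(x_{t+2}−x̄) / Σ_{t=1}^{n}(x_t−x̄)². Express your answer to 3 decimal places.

0.301

Mean x̄ = (65.1 + 57.0 + 70.3 + 60.8 + 64.9 + 59.4 + 72.0)/7 = 64.2143
Deviations from mean: 0.8857, -7.2143, 6.0857, -3.4143, 0.6857, -4.8143, 7.7857
Numerator Σ_{t=1}^{5}(x_t−x̄)(x_{t+2}−x̄) = 55.9710
Denominator Σ(x_t−x̄)² = 185.7886
r_2 = 55.9710 / 185.7886 = 0.301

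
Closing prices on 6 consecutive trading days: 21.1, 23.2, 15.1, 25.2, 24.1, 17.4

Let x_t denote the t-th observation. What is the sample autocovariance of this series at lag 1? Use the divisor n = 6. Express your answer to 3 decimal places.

Mean x̄ = (21.1 + 23.2 + 15.1 + 25.2 + 24.1 + 17.4)/6 = 21.0167
Deviations: 0.0833, 2.1833, -5.9167, 4.1833, 3.0833, -3.6167
Σ_{t=1}^{5}(x_t−x̄)(x_{t+1}−x̄) = -35.7403
γ_1 = -35.7403 / 6 = -5.957

-5.957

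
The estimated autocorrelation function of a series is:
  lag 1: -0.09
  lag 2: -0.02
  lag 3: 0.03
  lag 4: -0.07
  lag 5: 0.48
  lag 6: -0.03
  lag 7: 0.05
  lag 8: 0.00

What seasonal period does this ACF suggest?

5

The largest autocorrelation is r_5 = 0.48; the remaining lags stay at or below 0.05.
The dominant spike at lag 5 indicates a seasonal period of 5.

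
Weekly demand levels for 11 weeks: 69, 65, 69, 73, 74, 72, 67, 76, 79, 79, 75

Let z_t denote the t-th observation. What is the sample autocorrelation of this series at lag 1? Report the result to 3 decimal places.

Mean z̄ = (69 + 65 + 69 + 73 + 74 + 72 + 67 + 76 + 79 + 79 + 75)/11 = 72.5455
Numerator Σ_{t=1}^{10}(z_t−z̄)(z_{t+1}−z̄) = 115.4298
Denominator Σ(z_t−z̄)² = 216.7273
r_1 = 115.4298 / 216.7273 = 0.533

0.533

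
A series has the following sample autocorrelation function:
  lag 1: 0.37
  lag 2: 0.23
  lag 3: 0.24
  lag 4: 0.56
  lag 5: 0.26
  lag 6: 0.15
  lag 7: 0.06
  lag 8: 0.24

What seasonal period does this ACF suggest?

The largest autocorrelation is r_4 = 0.56; the remaining lags stay at or below 0.37. The elevated value at lag 1 (0.37), dropping to 0.23 at lag 2, reflects decaying short-term dependence rather than seasonality.
The dominant spike at lag 4 indicates a seasonal period of 4.

4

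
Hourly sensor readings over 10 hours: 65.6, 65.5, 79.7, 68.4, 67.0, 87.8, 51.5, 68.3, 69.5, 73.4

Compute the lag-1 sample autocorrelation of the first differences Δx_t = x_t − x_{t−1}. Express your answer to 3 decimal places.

-0.640

First differences Δx: -0.1, 14.2, -11.3, -1.4, 20.8, -36.3, 16.8, 1.2, 3.9
Mean of differences = 0.8667
Numerator Σ(Δx_t−Δx̄)(Δx_{t+1}−Δx̄) = -1519.4378
Denominator Σ(Δx_t−Δx̄)² = 2373.7600
r_1(Δx) = -1519.4378 / 2373.7600 = -0.640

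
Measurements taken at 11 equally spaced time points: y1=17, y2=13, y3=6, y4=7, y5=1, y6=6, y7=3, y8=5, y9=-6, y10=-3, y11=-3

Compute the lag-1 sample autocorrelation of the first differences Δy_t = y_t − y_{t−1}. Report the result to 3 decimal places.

-0.552

First differences Δy: -4, -7, 1, -6, 5, -3, 2, -11, 3, 0
Mean of differences = -2.0000
Numerator Σ(Δy_t−Δȳ)(Δy_{t+1}−Δȳ) = -127.0000
Denominator Σ(Δy_t−Δȳ)² = 230.0000
r_1(Δy) = -127.0000 / 230.0000 = -0.552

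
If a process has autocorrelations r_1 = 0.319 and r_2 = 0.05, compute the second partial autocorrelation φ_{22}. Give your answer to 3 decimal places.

-0.058

φ_{22} = (r_2 − r_1²) / (1 − r_1²)
r_1² = (0.319)² = 0.101761
Numerator = 0.05 − 0.1018 = -0.0518; denominator = 1 − 0.1018 = 0.8982
φ_{22} = -0.0518 / 0.8982 = -0.058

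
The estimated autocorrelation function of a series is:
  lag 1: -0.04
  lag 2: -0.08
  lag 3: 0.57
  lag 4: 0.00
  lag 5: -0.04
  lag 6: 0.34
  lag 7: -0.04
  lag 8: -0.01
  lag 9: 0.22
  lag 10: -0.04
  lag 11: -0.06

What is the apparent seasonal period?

3

The largest autocorrelation is r_3 = 0.57, with weaker echoes at lags 6 (0.34) and 9 (0.22); the remaining lags stay at or below 0.00.
The dominant spike at lag 3 indicates a seasonal period of 3.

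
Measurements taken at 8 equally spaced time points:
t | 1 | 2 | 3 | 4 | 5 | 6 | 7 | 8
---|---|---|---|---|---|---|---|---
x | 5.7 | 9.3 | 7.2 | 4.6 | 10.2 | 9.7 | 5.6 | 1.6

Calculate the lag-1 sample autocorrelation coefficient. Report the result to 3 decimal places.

0.047

Mean x̄ = (5.7 + 9.3 + 7.2 + 4.6 + 10.2 + 9.7 + 5.6 + 1.6)/8 = 6.7375
Deviations from mean: -1.0375, 2.5625, 0.4625, -2.1375, 3.4625, 2.9625, -1.1375, -5.1375
Numerator Σ_{t=1}^{7}(x_t−x̄)(x_{t+1}−x̄) = 2.8686
Denominator Σ(x_t−x̄)² = 60.8788
r_1 = 2.8686 / 60.8788 = 0.047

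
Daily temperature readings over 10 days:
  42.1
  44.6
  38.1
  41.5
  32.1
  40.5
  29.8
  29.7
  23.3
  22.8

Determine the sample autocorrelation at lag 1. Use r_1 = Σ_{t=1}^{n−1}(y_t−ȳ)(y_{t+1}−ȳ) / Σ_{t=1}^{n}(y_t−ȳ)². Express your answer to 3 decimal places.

Mean ȳ = (42.1 + 44.6 + 38.1 + 41.5 + 32.1 + 40.5 + 29.8 + 29.7 + 23.3 + 22.8)/10 = 34.4500
Numerator Σ_{t=1}^{9}(y_t−ȳ)(y_{t+1}−ȳ) = 286.4575
Denominator Σ(y_t−ȳ)² = 570.9250
r_1 = 286.4575 / 570.9250 = 0.502

0.502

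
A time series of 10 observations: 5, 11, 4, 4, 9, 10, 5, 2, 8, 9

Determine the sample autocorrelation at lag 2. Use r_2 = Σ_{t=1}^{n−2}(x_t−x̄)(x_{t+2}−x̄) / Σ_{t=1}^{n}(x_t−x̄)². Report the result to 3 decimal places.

-0.649

Mean x̄ = (5 + 11 + 4 + 4 + 9 + 10 + 5 + 2 + 8 + 9)/10 = 6.7000
Numerator Σ_{t=1}^{8}(x_t−x̄)(x_{t+2}−x̄) = -54.5800
Denominator Σ(x_t−x̄)² = 84.1000
r_2 = -54.5800 / 84.1000 = -0.649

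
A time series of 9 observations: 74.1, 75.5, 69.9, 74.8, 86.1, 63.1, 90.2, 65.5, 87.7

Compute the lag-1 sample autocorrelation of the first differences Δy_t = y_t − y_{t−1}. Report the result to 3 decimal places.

First differences Δy: 1.4, -5.6, 4.9, 11.3, -23.0, 27.1, -24.7, 22.2
Mean of differences = 1.7000
Numerator Σ(Δy_t−Δȳ)(Δy_{t+1}−Δȳ) = -2066.7100
Denominator Σ(Δy_t−Δȳ)² = 2528.2400
r_1(Δy) = -2066.7100 / 2528.2400 = -0.817

-0.817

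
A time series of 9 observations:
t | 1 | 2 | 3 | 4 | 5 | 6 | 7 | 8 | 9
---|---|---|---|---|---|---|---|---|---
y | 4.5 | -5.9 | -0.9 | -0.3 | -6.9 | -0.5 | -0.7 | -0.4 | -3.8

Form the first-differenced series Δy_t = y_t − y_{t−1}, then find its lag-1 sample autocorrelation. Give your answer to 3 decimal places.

First differences Δy: -10.4, 5.0, 0.6, -6.6, 6.4, -0.2, 0.3, -3.4
Mean of differences = -1.0375
Numerator Σ(Δy_t−Δȳ)(Δy_{t+1}−Δȳ) = -92.9302
Denominator Σ(Δy_t−Δȳ)² = 221.1188
r_1(Δy) = -92.9302 / 221.1188 = -0.420

-0.420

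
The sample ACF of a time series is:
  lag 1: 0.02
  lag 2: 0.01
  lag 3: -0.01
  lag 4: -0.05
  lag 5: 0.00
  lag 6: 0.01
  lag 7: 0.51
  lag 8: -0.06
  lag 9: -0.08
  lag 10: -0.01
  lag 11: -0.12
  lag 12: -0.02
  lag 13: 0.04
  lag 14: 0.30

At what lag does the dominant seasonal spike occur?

7

The largest autocorrelation is r_7 = 0.51, with a weaker echo at lag 14 (0.30); the remaining lags stay at or below 0.04.
The dominant spike at lag 7 indicates a seasonal period of 7.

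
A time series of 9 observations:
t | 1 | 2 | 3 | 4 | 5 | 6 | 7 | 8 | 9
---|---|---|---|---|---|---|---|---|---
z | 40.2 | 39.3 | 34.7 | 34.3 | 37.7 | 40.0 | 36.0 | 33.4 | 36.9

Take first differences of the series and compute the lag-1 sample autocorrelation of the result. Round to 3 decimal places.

0.027

First differences Δz: -0.9, -4.6, -0.4, 3.4, 2.3, -4.0, -2.6, 3.5
Mean of differences = -0.4125
Numerator Σ(Δz_t−Δz̄)(Δz_{t+1}−Δz̄) = 1.9361
Denominator Σ(Δz_t−Δz̄)² = 72.6288
r_1(Δz) = 1.9361 / 72.6288 = 0.027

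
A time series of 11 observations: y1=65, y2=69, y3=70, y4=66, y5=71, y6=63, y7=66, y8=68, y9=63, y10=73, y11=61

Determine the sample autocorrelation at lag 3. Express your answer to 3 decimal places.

0.048

Mean ȳ = (65 + 69 + 70 + 66 + 71 + 63 + 66 + 68 + 63 + 73 + 61)/11 = 66.8182
Numerator Σ_{t=1}^{8}(y_t−ȳ)(y_{t+3}−ȳ) = 6.7190
Denominator Σ(y_t−ȳ)² = 139.6364
r_3 = 6.7190 / 139.6364 = 0.048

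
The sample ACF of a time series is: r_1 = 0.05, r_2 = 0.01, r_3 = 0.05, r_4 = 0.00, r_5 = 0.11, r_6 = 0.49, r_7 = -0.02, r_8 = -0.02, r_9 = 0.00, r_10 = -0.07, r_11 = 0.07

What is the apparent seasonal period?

The largest autocorrelation is r_6 = 0.49; the remaining lags stay at or below 0.11.
The dominant spike at lag 6 indicates a seasonal period of 6.

6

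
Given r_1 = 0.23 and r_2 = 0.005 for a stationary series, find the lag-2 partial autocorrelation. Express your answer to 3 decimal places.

-0.051

φ_{22} = (r_2 − r_1²) / (1 − r_1²)
r_1² = (0.23)² = 0.0529
Numerator = 0.005 − 0.0529 = -0.0479; denominator = 1 − 0.0529 = 0.9471
φ_{22} = -0.0479 / 0.9471 = -0.051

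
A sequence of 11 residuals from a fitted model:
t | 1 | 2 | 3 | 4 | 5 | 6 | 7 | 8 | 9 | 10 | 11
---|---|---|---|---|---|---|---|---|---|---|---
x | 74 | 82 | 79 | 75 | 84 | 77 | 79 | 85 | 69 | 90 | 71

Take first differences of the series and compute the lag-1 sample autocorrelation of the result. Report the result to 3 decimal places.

-0.716

First differences Δx: 8, -3, -4, 9, -7, 2, 6, -16, 21, -19
Mean of differences = -0.3000
Numerator Σ(Δx_t−Δx̄)(Δx_{t+1}−Δx̄) = -941.6900
Denominator Σ(Δx_t−Δx̄)² = 1316.1000
r_1(Δx) = -941.6900 / 1316.1000 = -0.716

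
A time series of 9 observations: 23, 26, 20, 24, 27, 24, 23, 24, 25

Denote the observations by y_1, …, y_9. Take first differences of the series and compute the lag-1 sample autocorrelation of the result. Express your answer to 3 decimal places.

-0.436

First differences Δy: 3, -6, 4, 3, -3, -1, 1, 1
Mean of differences = 0.2500
Numerator Σ(Δy_t−Δȳ)(Δy_{t+1}−Δȳ) = -35.5625
Denominator Σ(Δy_t−Δȳ)² = 81.5000
r_1(Δy) = -35.5625 / 81.5000 = -0.436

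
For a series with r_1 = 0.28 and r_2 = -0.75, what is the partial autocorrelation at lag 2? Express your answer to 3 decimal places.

-0.899

φ_{22} = (r_2 − r_1²) / (1 − r_1²)
r_1² = (0.28)² = 0.0784
Numerator = -0.75 − 0.0784 = -0.8284; denominator = 1 − 0.0784 = 0.9216
φ_{22} = -0.8284 / 0.9216 = -0.899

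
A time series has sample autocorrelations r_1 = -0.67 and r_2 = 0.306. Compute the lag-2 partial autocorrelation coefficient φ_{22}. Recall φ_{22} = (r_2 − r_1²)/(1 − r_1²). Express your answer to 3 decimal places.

φ_{22} = (r_2 − r_1²) / (1 − r_1²)
r_1² = (-0.67)² = 0.4489
Numerator = 0.306 − 0.4489 = -0.1429; denominator = 1 − 0.4489 = 0.5511
φ_{22} = -0.1429 / 0.5511 = -0.259

-0.259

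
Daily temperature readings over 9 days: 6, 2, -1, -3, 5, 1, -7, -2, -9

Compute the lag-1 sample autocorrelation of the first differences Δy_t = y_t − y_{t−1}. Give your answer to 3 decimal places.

First differences Δy: -4, -3, -2, 8, -4, -8, 5, -7
Mean of differences = -1.8750
Numerator Σ(Δy_t−Δȳ)(Δy_{t+1}−Δȳ) = -84.0156
Denominator Σ(Δy_t−Δȳ)² = 218.8750
r_1(Δy) = -84.0156 / 218.8750 = -0.384

-0.384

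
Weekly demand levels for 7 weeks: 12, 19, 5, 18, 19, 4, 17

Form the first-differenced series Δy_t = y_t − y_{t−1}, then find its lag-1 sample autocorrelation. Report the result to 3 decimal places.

-0.578

First differences Δy: 7, -14, 13, 1, -15, 13
Mean of differences = 0.8333
Numerator Σ(Δy_t−Δȳ)(Δy_{t+1}−Δȳ) = -465.1944
Denominator Σ(Δy_t−Δȳ)² = 804.8333
r_1(Δy) = -465.1944 / 804.8333 = -0.578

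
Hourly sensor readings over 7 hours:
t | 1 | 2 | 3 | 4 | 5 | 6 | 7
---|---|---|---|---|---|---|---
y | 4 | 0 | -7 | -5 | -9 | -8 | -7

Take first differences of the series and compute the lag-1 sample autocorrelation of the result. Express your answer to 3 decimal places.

First differences Δy: -4, -7, 2, -4, 1, 1
Mean of differences = -1.8333
Numerator Σ(Δy_t−Δȳ)(Δy_{t+1}−Δȳ) = -15.0278
Denominator Σ(Δy_t−Δȳ)² = 66.8333
r_1(Δy) = -15.0278 / 66.8333 = -0.225

-0.225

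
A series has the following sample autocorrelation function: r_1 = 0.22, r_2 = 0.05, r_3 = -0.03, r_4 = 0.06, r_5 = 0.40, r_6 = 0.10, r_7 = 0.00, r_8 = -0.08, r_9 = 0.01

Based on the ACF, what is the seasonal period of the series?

5

The largest autocorrelation is r_5 = 0.40; the remaining lags stay at or below 0.22. The elevated value at lag 1 (0.22), dropping to 0.05 at lag 2, reflects decaying short-term dependence rather than seasonality.
The dominant spike at lag 5 indicates a seasonal period of 5.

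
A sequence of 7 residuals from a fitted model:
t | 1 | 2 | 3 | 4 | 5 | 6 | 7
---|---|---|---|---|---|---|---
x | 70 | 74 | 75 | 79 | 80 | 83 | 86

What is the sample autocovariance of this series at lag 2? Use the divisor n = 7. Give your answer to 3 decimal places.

4.994

Mean x̄ = (70 + 74 + 75 + 79 + 80 + 83 + 86)/7 = 78.1429
Σ_{t=1}^{5}(x_t−x̄)(x_{t+2}−x̄) = 34.9592
γ_2 = 34.9592 / 7 = 4.994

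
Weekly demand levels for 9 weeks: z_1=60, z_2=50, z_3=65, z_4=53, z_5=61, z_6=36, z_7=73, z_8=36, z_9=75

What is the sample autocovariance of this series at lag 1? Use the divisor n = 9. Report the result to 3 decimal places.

Mean z̄ = (60 + 50 + 65 + 53 + 61 + 36 + 73 + 36 + 75)/9 = 56.5556
Σ_{t=1}^{8}(z_t−z̄)(z_{t+1}−z̄) = -1270.3086
γ_1 = -1270.3086 / 9 = -141.145

-141.145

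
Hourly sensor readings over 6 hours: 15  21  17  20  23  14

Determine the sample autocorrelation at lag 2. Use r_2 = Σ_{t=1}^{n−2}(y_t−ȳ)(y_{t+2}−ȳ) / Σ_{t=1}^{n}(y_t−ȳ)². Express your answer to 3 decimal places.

Mean ȳ = (15 + 21 + 17 + 20 + 23 + 14)/6 = 18.3333
Deviations from mean: -3.3333, 2.6667, -1.3333, 1.6667, 4.6667, -4.3333
Numerator Σ_{t=1}^{4}(y_t−ȳ)(y_{t+2}−ȳ) = -4.5556
Denominator Σ(y_t−ȳ)² = 63.3333
r_2 = -4.5556 / 63.3333 = -0.072

-0.072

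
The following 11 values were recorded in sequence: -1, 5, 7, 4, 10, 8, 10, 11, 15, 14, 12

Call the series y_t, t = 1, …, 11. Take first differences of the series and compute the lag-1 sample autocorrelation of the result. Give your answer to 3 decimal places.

-0.381

First differences Δy: 6, 2, -3, 6, -2, 2, 1, 4, -1, -2
Mean of differences = 1.3000
Numerator Σ(Δy_t−Δȳ)(Δy_{t+1}−Δȳ) = -37.3900
Denominator Σ(Δy_t−Δȳ)² = 98.1000
r_1(Δy) = -37.3900 / 98.1000 = -0.381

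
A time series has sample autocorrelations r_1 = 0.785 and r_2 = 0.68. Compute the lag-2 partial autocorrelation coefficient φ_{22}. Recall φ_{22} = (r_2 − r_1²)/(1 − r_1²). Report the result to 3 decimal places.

φ_{22} = (r_2 − r_1²) / (1 − r_1²)
r_1² = (0.785)² = 0.616225
Numerator = 0.68 − 0.6162 = 0.0638; denominator = 1 − 0.6162 = 0.3838
φ_{22} = 0.0638 / 0.3838 = 0.166

0.166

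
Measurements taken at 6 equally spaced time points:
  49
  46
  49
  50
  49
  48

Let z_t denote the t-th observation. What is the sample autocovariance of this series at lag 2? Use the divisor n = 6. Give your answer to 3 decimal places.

-0.667

Mean z̄ = (49 + 46 + 49 + 50 + 49 + 48)/6 = 48.5000
Σ_{t=1}^{4}(z_t−z̄)(z_{t+2}−z̄) = -4.0000
γ_2 = -4.0000 / 6 = -0.667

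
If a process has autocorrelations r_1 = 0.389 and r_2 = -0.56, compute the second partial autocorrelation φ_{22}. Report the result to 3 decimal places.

φ_{22} = (r_2 − r_1²) / (1 − r_1²)
r_1² = (0.389)² = 0.151321
Numerator = -0.56 − 0.1513 = -0.7113; denominator = 1 − 0.1513 = 0.8487
φ_{22} = -0.7113 / 0.8487 = -0.838

-0.838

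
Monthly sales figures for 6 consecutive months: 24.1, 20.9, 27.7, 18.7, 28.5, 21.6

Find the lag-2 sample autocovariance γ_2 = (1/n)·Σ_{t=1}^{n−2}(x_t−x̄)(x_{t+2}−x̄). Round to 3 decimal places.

7.526

Mean x̄ = (24.1 + 20.9 + 27.7 + 18.7 + 28.5 + 21.6)/6 = 23.5833
Σ_{t=1}^{4}(x_t−x̄)(x_{t+2}−x̄) = 45.1561
γ_2 = 45.1561 / 6 = 7.526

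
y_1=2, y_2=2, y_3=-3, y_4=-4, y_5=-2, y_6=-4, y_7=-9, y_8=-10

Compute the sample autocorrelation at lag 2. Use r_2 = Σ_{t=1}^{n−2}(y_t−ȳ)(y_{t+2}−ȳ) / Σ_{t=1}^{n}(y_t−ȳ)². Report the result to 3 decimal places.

Mean ȳ = (2 + 2 − 3 − 4 − 2 − 4 − 9 − 10)/8 = -3.5000
Deviations from mean: 5.5000, 5.5000, 0.5000, -0.5000, 1.5000, -0.5000, -5.5000, -6.5000
Σ(y_t−ȳ)(y_{t+2}−ȳ) = (2.7500) + (-2.7500) + (0.7500) + (0.2500) + (-8.2500) + (3.2500) = -4.0000
Denominator Σ(y_t−ȳ)² = 136.0000
r_2 = -4.0000 / 136.0000 = -0.029

-0.029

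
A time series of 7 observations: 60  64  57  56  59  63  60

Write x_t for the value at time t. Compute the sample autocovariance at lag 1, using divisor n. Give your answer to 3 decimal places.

0.120

Mean x̄ = (60 + 64 + 57 + 56 + 59 + 63 + 60)/7 = 59.8571
Σ_{t=1}^{6}(x_t−x̄)(x_{t+1}−x̄) = 0.8367
γ_1 = 0.8367 / 7 = 0.120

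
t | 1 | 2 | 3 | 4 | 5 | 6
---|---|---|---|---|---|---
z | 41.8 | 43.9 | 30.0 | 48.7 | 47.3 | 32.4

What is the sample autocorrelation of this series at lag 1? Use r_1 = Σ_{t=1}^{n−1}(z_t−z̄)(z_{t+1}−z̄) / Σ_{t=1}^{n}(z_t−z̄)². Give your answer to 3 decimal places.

-0.391

Mean z̄ = (41.8 + 43.9 + 30.0 + 48.7 + 47.3 + 32.4)/6 = 40.6833
Deviations from mean: 1.1167, 3.2167, -10.6833, 8.0167, 6.6167, -8.2833
Numerator Σ_{t=1}^{5}(z_t−z̄)(z_{t+1}−z̄) = -118.1819
Denominator Σ(z_t−z̄)² = 302.3883
r_1 = -118.1819 / 302.3883 = -0.391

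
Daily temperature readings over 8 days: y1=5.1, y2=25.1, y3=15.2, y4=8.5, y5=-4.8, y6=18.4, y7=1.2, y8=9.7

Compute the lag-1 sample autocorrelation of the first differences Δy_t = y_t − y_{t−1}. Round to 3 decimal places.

-0.543

First differences Δy: 20.0, -9.9, -6.7, -13.3, 23.2, -17.2, 8.5
Mean of differences = 0.6571
Numerator Σ(Δy_t−Δȳ)(Δy_{t+1}−Δȳ) = -881.0861
Denominator Σ(Δy_t−Δȳ)² = 1623.0971
r_1(Δy) = -881.0861 / 1623.0971 = -0.543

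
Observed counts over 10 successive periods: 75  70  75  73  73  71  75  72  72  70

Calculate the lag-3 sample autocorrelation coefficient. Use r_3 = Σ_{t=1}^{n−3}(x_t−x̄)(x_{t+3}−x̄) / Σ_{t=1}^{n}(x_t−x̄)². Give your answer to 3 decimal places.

Mean x̄ = (75 + 70 + 75 + 73 + 73 + 71 + 75 + 72 + 72 + 70)/10 = 72.6000
Σ(x_t−x̄)(x_{t+3}−x̄) = (0.9600) + (-1.0400) + (-3.8400) + (0.9600) + (-0.2400) + (0.9600) + (-6.2400) = -8.4800
Denominator Σ(x_t−x̄)² = 34.4000
r_3 = -8.4800 / 34.4000 = -0.247

-0.247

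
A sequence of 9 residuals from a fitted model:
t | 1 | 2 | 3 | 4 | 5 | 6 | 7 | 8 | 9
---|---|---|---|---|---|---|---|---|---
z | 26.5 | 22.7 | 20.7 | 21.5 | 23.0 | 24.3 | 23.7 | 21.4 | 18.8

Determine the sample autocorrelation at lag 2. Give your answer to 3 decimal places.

-0.397

Mean z̄ = (26.5 + 22.7 + 20.7 + 21.5 + 23.0 + 24.3 + 23.7 + 21.4 + 18.8)/9 = 22.5111
Numerator Σ_{t=1}^{7}(z_t−z̄)(z_{t+2}−z̄) = -15.9280
Denominator Σ(z_t−z̄)² = 40.1089
r_2 = -15.9280 / 40.1089 = -0.397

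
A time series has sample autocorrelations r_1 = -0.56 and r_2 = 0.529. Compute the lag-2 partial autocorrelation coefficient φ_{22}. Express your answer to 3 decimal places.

φ_{22} = (r_2 − r_1²) / (1 − r_1²)
r_1² = (-0.56)² = 0.3136
Numerator = 0.529 − 0.3136 = 0.2154; denominator = 1 − 0.3136 = 0.6864
φ_{22} = 0.2154 / 0.6864 = 0.314

0.314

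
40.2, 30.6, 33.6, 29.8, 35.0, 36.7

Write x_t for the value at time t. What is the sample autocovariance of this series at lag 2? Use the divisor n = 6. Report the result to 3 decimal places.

0.219

Mean x̄ = (40.2 + 30.6 + 33.6 + 29.8 + 35.0 + 36.7)/6 = 34.3167
Deviations: 5.8833, -3.7167, -0.7167, -4.5167, 0.6833, 2.3833
Σ_{t=1}^{4}(x_t−x̄)(x_{t+2}−x̄) = 1.3161
γ_2 = 1.3161 / 6 = 0.219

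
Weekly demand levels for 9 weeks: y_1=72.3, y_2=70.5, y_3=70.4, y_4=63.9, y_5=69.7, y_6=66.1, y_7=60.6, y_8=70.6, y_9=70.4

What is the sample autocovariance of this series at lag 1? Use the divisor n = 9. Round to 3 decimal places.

-0.127

Mean ȳ = (72.3 + 70.5 + 70.4 + 63.9 + 69.7 + 66.1 + 60.6 + 70.6 + 70.4)/9 = 68.2778
Σ_{t=1}^{8}(y_t−ȳ)(y_{t+1}−ȳ) = -1.1405
γ_1 = -1.1405 / 9 = -0.127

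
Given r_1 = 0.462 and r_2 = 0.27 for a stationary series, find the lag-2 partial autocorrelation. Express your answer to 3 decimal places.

φ_{22} = (r_2 − r_1²) / (1 − r_1²)
r_1² = (0.462)² = 0.213444
Numerator = 0.27 − 0.2134 = 0.0566; denominator = 1 − 0.2134 = 0.7866
φ_{22} = 0.0566 / 0.7866 = 0.072

0.072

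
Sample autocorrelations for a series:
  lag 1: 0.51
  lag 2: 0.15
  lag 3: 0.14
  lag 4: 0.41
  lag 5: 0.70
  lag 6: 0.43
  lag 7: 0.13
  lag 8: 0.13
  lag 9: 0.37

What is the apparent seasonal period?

The largest autocorrelation is r_5 = 0.70; the remaining lags stay at or below 0.51. The elevated value at lag 1 (0.51), dropping to 0.15 at lag 2, reflects decaying short-term dependence rather than seasonality.
The dominant spike at lag 5 indicates a seasonal period of 5.

5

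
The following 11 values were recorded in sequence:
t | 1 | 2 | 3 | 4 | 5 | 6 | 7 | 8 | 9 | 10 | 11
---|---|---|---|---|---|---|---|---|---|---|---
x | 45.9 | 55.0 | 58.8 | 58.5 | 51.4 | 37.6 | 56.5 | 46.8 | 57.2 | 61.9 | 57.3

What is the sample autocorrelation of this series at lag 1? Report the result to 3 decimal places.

0.032

Mean x̄ = (45.9 + 55.0 + 58.8 + 58.5 + 51.4 + 37.6 + 56.5 + 46.8 + 57.2 + 61.9 + 57.3)/11 = 53.3545
Numerator Σ_{t=1}^{10}(x_t−x̄)(x_{t+1}−x̄) = 16.6488
Denominator Σ(x_t−x̄)² = 522.6673
r_1 = 16.6488 / 522.6673 = 0.032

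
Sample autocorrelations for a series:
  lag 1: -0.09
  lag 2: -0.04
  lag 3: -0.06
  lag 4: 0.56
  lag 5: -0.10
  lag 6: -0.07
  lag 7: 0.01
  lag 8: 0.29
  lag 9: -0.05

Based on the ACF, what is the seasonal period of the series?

4

The largest autocorrelation is r_4 = 0.56, with a weaker echo at lag 8 (0.29); the remaining lags stay at or below 0.01.
The dominant spike at lag 4 indicates a seasonal period of 4.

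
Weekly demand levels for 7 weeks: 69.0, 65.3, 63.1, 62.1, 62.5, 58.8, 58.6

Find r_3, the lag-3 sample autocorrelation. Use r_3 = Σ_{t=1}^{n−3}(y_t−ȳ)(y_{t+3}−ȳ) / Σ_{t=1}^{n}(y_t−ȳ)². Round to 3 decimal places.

Mean ȳ = (69.0 + 65.3 + 63.1 + 62.1 + 62.5 + 58.8 + 58.6)/7 = 62.7714
Deviations from mean: 6.2286, 2.5286, 0.3286, -0.6714, -0.2714, -3.9714, -4.1714
Σ(y_t−ȳ)(y_{t+3}−ȳ) = (-4.1820) + (-0.6863) + (-1.3049) + (2.8008) = -3.3724
Denominator Σ(y_t−ȳ)² = 78.9943
r_3 = -3.3724 / 78.9943 = -0.043

-0.043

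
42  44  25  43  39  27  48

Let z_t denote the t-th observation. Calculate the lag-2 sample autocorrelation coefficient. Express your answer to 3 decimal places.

Mean z̄ = (42 + 44 + 25 + 43 + 39 + 27 + 48)/7 = 38.2857
Numerator Σ_{t=1}^{5}(z_t−z̄)(z_{t+2}−z̄) = -78.1633
Denominator Σ(z_t−z̄)² = 467.4286
r_2 = -78.1633 / 467.4286 = -0.167

-0.167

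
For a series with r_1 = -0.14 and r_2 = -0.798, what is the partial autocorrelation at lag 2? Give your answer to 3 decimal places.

φ_{22} = (r_2 − r_1²) / (1 − r_1²)
r_1² = (-0.14)² = 0.0196
Numerator = -0.798 − 0.0196 = -0.8176; denominator = 1 − 0.0196 = 0.9804
φ_{22} = -0.8176 / 0.9804 = -0.834

-0.834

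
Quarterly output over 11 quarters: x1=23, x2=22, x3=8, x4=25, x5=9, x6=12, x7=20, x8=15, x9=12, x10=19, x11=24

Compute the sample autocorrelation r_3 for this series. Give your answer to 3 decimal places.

Mean x̄ = (23 + 22 + 8 + 25 + 9 + 12 + 20 + 15 + 12 + 19 + 24)/11 = 17.1818
Numerator Σ_{t=1}^{8}(x_t−x̄)(x_{t+3}−x̄) = 110.6281
Denominator Σ(x_t−x̄)² = 385.6364
r_3 = 110.6281 / 385.6364 = 0.287

0.287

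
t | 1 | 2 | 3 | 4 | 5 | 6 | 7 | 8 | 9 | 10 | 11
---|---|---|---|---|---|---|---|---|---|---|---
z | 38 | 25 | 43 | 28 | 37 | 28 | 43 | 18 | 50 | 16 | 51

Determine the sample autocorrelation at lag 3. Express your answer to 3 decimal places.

-0.501

Mean z̄ = (38 + 25 + 43 + 28 + 37 + 28 + 43 + 18 + 50 + 16 + 51)/11 = 34.2727
Numerator Σ_{t=1}^{8}(z_t−z̄)(z_{t+3}−z̄) = -732.8595
Denominator Σ(z_t−z̄)² = 1464.1818
r_3 = -732.8595 / 1464.1818 = -0.501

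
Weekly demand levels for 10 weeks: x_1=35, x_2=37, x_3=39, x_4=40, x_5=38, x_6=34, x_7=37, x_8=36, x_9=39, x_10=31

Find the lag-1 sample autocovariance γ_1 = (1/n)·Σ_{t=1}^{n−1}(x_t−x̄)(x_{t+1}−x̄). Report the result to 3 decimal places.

Mean x̄ = (35 + 37 + 39 + 40 + 38 + 34 + 37 + 36 + 39 + 31)/10 = 36.6000
Σ_{t=1}^{9}(x_t−x̄)(x_{t+1}−x̄) = -6.5600
γ_1 = -6.5600 / 10 = -0.656

-0.656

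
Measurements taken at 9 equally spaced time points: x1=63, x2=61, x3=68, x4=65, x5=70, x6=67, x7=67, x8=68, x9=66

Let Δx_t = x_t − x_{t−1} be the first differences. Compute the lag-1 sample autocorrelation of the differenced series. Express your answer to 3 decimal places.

-0.699

First differences Δx: -2, 7, -3, 5, -3, 0, 1, -2
Mean of differences = 0.3750
Numerator Σ(Δx_t−Δx̄)(Δx_{t+1}−Δx̄) = -69.7656
Denominator Σ(Δx_t−Δx̄)² = 99.8750
r_1(Δx) = -69.7656 / 99.8750 = -0.699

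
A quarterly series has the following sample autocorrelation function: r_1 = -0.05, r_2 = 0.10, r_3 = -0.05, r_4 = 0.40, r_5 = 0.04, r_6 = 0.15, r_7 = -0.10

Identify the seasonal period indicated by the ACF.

The largest autocorrelation is r_4 = 0.40; the remaining lags stay at or below 0.15.
The dominant spike at lag 4 indicates a seasonal period of 4.

4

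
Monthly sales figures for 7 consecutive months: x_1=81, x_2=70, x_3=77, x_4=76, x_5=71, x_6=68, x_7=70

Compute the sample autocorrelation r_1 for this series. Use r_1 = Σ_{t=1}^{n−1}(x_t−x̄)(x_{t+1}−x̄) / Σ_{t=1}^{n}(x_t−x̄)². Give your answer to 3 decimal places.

Mean x̄ = (81 + 70 + 77 + 76 + 71 + 68 + 70)/7 = 73.2857
Deviations from mean: 7.7143, -3.2857, 3.7143, 2.7143, -2.2857, -5.2857, -3.2857
Numerator Σ_{t=1}^{6}(x_t−x̄)(x_{t+1}−x̄) = -4.2245
Denominator Σ(x_t−x̄)² = 135.4286
r_1 = -4.2245 / 135.4286 = -0.031

-0.031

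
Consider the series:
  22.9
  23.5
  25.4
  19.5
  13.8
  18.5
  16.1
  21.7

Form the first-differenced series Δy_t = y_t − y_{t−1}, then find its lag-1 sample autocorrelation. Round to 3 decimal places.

First differences Δy: 0.6, 1.9, -5.9, -5.7, 4.7, -2.4, 5.6
Mean of differences = -0.1714
Numerator Σ(Δy_t−Δȳ)(Δy_{t+1}−Δȳ) = -29.2480
Denominator Σ(Δy_t−Δȳ)² = 130.2743
r_1(Δy) = -29.2480 / 130.2743 = -0.225

-0.225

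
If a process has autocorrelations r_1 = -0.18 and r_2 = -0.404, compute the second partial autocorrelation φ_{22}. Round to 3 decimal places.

φ_{22} = (r_2 − r_1²) / (1 − r_1²)
r_1² = (-0.18)² = 0.0324
Numerator = -0.404 − 0.0324 = -0.4364; denominator = 1 − 0.0324 = 0.9676
φ_{22} = -0.4364 / 0.9676 = -0.451

-0.451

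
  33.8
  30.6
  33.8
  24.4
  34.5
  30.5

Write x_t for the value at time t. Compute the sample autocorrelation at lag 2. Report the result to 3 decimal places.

0.342

Mean x̄ = (33.8 + 30.6 + 33.8 + 24.4 + 34.5 + 30.5)/6 = 31.2667
Numerator Σ_{t=1}^{4}(x_t−x̄)(x_{t+2}−x̄) = 24.4511
Denominator Σ(x_t−x̄)² = 71.4733
r_2 = 24.4511 / 71.4733 = 0.342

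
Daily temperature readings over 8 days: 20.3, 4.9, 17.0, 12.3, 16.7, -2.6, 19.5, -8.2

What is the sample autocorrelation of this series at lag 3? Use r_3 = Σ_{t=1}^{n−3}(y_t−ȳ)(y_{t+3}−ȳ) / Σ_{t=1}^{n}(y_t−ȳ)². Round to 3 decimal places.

-0.245

Mean ȳ = (20.3 + 4.9 + 17.0 + 12.3 + 16.7 − 2.6 + 19.5 − 8.2)/8 = 9.9875
Deviations from mean: 10.3125, -5.0875, 7.0125, 2.3125, 6.7125, -12.5875, 9.5125, -18.1875
Numerator Σ_{t=1}^{5}(y_t−ȳ)(y_{t+3}−ȳ) = -198.6580
Denominator Σ(y_t−ȳ)² = 811.5288
r_3 = -198.6580 / 811.5288 = -0.245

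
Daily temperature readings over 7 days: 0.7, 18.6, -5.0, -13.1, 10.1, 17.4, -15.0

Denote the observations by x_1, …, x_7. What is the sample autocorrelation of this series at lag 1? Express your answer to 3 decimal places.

Mean x̄ = (0.7 + 18.6 − 5.0 − 13.1 + 10.1 + 17.4 − 15.0)/7 = 1.9571
Σ(x_t−x̄)(x_{t+1}−x̄) = (-20.9224) + (-115.7867) + (104.7547) + (-122.6082) + (125.7490) + (-261.8667) = -290.6804
Denominator Σ(x_t−x̄)² = 1146.0171
r_1 = -290.6804 / 1146.0171 = -0.254

-0.254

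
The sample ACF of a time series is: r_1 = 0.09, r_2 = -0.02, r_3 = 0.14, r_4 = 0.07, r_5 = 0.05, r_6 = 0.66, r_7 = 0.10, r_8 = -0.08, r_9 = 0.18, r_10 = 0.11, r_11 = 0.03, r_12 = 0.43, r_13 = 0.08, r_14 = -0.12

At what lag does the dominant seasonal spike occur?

The largest autocorrelation is r_6 = 0.66, with a weaker echo at lag 12 (0.43); the remaining lags stay at or below 0.18.
The dominant spike at lag 6 indicates a seasonal period of 6.

6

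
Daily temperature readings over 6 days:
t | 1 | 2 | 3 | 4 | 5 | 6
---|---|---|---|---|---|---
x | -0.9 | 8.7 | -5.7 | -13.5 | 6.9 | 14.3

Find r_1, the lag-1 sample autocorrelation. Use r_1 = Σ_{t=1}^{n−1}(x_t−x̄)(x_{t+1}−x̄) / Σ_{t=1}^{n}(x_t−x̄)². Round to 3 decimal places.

Mean x̄ = (-0.9 + 8.7 − 5.7 − 13.5 + 6.9 + 14.3)/6 = 1.6333
Σ(x_t−x̄)(x_{t+1}−x̄) = (-17.9022) + (-51.8222) + (110.9778) + (-79.7022) + (66.7111) = 28.2622
Denominator Σ(x_t−x̄)² = 527.3333
r_1 = 28.2622 / 527.3333 = 0.054

0.054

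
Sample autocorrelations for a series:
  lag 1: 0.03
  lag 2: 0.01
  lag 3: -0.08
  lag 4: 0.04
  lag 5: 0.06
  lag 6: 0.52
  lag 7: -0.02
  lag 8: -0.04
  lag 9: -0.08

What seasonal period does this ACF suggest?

The largest autocorrelation is r_6 = 0.52; the remaining lags stay at or below 0.06.
The dominant spike at lag 6 indicates a seasonal period of 6.

6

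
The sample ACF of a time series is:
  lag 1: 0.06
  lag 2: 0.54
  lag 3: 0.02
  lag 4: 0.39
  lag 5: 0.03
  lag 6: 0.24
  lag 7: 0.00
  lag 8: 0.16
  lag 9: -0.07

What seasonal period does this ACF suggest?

The largest autocorrelation is r_2 = 0.54, with weaker echoes at lags 4 (0.39), 6 (0.24) and 8 (0.16); the remaining lags stay at or below 0.06.
The dominant spike at lag 2 indicates a seasonal period of 2.

2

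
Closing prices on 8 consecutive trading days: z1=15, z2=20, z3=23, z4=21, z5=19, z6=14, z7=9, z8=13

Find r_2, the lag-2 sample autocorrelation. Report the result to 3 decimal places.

Mean z̄ = (15 + 20 + 23 + 21 + 19 + 14 + 9 + 13)/8 = 16.7500
Deviations from mean: -1.7500, 3.2500, 6.2500, 4.2500, 2.2500, -2.7500, -7.7500, -3.7500
Σ(z_t−z̄)(z_{t+2}−z̄) = (-10.9375) + (13.8125) + (14.0625) + (-11.6875) + (-17.4375) + (10.3125) = -1.8750
Denominator Σ(z_t−z̄)² = 157.5000
r_2 = -1.8750 / 157.5000 = -0.012

-0.012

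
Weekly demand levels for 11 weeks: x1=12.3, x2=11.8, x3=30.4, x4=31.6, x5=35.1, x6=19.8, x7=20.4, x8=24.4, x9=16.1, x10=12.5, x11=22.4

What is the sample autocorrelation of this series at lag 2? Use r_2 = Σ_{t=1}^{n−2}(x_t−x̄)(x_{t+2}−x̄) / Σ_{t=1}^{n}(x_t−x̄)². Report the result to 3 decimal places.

-0.182

Mean x̄ = (12.3 + 11.8 + 30.4 + 31.6 + 35.1 + 19.8 + 20.4 + 24.4 + 16.1 + 12.5 + 22.4)/11 = 21.5273
Numerator Σ_{t=1}^{9}(x_t−x̄)(x_{t+2}−x̄) = -121.6360
Denominator Σ(x_t−x̄)² = 668.3818
r_2 = -121.6360 / 668.3818 = -0.182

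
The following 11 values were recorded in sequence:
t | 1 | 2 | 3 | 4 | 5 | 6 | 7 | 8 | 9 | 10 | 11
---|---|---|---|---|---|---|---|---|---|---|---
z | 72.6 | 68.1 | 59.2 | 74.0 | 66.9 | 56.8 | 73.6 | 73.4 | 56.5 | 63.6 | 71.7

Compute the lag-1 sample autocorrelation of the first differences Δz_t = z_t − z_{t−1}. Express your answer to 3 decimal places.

-0.310

First differences Δz: -4.5, -8.9, 14.8, -7.1, -10.1, 16.8, -0.2, -16.9, 7.1, 8.1
Mean of differences = -0.0900
Numerator Σ(Δz_t−Δz̄)(Δz_{t+1}−Δz̄) = -357.5931
Denominator Σ(Δz_t−Δz̄)² = 1154.7490
r_1(Δz) = -357.5931 / 1154.7490 = -0.310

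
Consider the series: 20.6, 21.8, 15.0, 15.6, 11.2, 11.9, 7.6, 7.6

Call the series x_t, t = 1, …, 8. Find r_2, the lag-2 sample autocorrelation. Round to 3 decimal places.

0.218

Mean x̄ = (20.6 + 21.8 + 15.0 + 15.6 + 11.2 + 11.9 + 7.6 + 7.6)/8 = 13.9125
Deviations from mean: 6.6875, 7.8875, 1.0875, 1.6875, -2.7125, -2.0125, -6.3125, -6.3125
Σ(x_t−x̄)(x_{t+2}−x̄) = (7.2727) + (13.3102) + (-2.9498) + (-3.3961) + (17.1227) + (12.7039) = 44.0634
Denominator Σ(x_t−x̄)² = 202.0688
r_2 = 44.0634 / 202.0688 = 0.218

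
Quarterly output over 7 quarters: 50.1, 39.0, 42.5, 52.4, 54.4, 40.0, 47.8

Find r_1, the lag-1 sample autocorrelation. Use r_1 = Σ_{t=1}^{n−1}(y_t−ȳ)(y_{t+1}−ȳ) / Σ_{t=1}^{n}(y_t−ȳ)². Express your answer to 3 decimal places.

-0.148

Mean ȳ = (50.1 + 39.0 + 42.5 + 52.4 + 54.4 + 40.0 + 47.8)/7 = 46.6000
Deviations from mean: 3.5000, -7.6000, -4.1000, 5.8000, 7.8000, -6.6000, 1.2000
Σ(y_t−ȳ)(y_{t+1}−ȳ) = (-26.6000) + (31.1600) + (-23.7800) + (45.2400) + (-51.4800) + (-7.9200) = -33.3800
Denominator Σ(y_t−ȳ)² = 226.3000
r_1 = -33.3800 / 226.3000 = -0.148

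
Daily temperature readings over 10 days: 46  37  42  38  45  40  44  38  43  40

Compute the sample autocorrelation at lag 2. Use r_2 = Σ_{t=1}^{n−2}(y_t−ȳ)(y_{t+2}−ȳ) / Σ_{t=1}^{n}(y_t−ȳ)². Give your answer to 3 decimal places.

Mean ȳ = (46 + 37 + 42 + 38 + 45 + 40 + 44 + 38 + 43 + 40)/10 = 41.3000
Numerator Σ_{t=1}^{8}(y_t−ȳ)(y_{t+2}−ȳ) = 47.5200
Denominator Σ(y_t−ȳ)² = 90.1000
r_2 = 47.5200 / 90.1000 = 0.527

0.527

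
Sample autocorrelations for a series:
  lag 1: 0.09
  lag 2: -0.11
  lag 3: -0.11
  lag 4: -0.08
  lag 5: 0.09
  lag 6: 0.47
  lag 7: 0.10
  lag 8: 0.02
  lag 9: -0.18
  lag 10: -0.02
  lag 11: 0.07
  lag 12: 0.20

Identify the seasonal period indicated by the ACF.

The largest autocorrelation is r_6 = 0.47, with a weaker echo at lag 12 (0.20); the remaining lags stay at or below 0.10.
The dominant spike at lag 6 indicates a seasonal period of 6.

6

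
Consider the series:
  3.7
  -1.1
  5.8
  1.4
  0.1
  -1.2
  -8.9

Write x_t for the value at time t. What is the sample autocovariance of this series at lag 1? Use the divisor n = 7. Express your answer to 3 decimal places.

1.216

Mean x̄ = (3.7 − 1.1 + 5.8 + 1.4 + 0.1 − 1.2 − 8.9)/7 = -0.0286
Deviations: 3.7286, -1.0714, 5.8286, 1.4286, 0.1286, -1.1714, -8.8714
Σ_{t=1}^{6}(x_t−x̄)(x_{t+1}−x̄) = 8.5120
γ_1 = 8.5120 / 7 = 1.216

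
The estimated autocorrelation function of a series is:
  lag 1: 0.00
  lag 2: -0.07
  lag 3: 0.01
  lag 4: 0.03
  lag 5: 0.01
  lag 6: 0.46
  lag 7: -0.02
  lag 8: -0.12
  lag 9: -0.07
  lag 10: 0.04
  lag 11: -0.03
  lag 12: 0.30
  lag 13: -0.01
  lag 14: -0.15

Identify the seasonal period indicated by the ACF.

6

The largest autocorrelation is r_6 = 0.46, with a weaker echo at lag 12 (0.30); the remaining lags stay at or below 0.04.
The dominant spike at lag 6 indicates a seasonal period of 6.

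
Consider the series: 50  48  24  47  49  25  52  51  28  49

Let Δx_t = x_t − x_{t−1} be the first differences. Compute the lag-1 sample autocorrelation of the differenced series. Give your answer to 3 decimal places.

-0.485

First differences Δx: -2, -24, 23, 2, -24, 27, -1, -23, 21
Mean of differences = -0.1111
Numerator Σ(Δx_t−Δx̄)(Δx_{t+1}−Δx̄) = -1643.2346
Denominator Σ(Δx_t−Δx̄)² = 3388.8889
r_1(Δx) = -1643.2346 / 3388.8889 = -0.485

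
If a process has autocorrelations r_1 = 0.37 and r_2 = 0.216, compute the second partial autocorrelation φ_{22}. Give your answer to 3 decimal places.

φ_{22} = (r_2 − r_1²) / (1 − r_1²)
r_1² = (0.37)² = 0.1369
Numerator = 0.216 − 0.1369 = 0.0791; denominator = 1 − 0.1369 = 0.8631
φ_{22} = 0.0791 / 0.8631 = 0.092

0.092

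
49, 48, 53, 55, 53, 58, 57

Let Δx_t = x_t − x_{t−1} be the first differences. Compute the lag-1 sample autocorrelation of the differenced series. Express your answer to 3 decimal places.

First differences Δx: -1, 5, 2, -2, 5, -1
Mean of differences = 1.3333
Numerator Σ(Δx_t−Δx̄)(Δx_{t+1}−Δx̄) = -29.1111
Denominator Σ(Δx_t−Δx̄)² = 49.3333
r_1(Δx) = -29.1111 / 49.3333 = -0.590

-0.590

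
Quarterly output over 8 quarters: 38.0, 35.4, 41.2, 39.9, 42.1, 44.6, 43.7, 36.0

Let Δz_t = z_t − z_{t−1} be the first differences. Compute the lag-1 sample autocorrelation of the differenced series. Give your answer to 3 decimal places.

First differences Δz: -2.6, 5.8, -1.3, 2.2, 2.5, -0.9, -7.7
Mean of differences = -0.2857
Numerator Σ(Δz_t−Δz̄)(Δz_{t+1}−Δz̄) = -13.0102
Denominator Σ(Δz_t−Δz̄)² = 112.7086
r_1(Δz) = -13.0102 / 112.7086 = -0.115

-0.115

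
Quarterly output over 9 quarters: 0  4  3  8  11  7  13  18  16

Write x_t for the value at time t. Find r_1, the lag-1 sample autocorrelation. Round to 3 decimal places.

Mean x̄ = (0 + 4 + 3 + 8 + 11 + 7 + 13 + 18 + 16)/9 = 8.8889
Numerator Σ_{t=1}^{8}(x_t−x̄)(x_{t+1}−x̄) = 166.0988
Denominator Σ(x_t−x̄)² = 296.8889
r_1 = 166.0988 / 296.8889 = 0.559

0.559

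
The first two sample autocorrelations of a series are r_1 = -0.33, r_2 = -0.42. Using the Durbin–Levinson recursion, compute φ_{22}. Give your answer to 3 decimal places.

-0.594

φ_{22} = (r_2 − r_1²) / (1 − r_1²)
r_1² = (-0.33)² = 0.1089
Numerator = -0.42 − 0.1089 = -0.5289; denominator = 1 − 0.1089 = 0.8911
φ_{22} = -0.5289 / 0.8911 = -0.594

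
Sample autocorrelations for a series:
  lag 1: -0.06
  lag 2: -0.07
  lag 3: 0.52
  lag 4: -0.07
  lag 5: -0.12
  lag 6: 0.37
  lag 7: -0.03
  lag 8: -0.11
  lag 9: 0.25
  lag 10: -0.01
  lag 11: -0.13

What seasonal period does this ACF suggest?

The largest autocorrelation is r_3 = 0.52, with weaker echoes at lags 6 (0.37) and 9 (0.25); the remaining lags stay at or below -0.01.
The dominant spike at lag 3 indicates a seasonal period of 3.

3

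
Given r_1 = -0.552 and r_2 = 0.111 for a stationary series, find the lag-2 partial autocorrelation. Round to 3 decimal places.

-0.279

φ_{22} = (r_2 − r_1²) / (1 − r_1²)
r_1² = (-0.552)² = 0.304704
Numerator = 0.111 − 0.3047 = -0.1937; denominator = 1 − 0.3047 = 0.6953
φ_{22} = -0.1937 / 0.6953 = -0.279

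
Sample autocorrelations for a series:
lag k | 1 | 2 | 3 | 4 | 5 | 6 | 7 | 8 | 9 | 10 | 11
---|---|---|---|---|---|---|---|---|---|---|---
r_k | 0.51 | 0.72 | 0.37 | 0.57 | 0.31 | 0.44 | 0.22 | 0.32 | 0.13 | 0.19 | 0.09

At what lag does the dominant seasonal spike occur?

2

The largest autocorrelation is r_2 = 0.72, with a weaker echo at lag 4 (0.57); the remaining lags stay at or below 0.51.
The dominant spike at lag 2 indicates a seasonal period of 2.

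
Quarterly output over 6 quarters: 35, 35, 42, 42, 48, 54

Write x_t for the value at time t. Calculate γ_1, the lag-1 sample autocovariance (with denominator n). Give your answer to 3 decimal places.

20.204

Mean x̄ = (35 + 35 + 42 + 42 + 48 + 54)/6 = 42.6667
Σ_{t=1}^{5}(x_t−x̄)(x_{t+1}−x̄) = 121.2222
γ_1 = 121.2222 / 6 = 20.204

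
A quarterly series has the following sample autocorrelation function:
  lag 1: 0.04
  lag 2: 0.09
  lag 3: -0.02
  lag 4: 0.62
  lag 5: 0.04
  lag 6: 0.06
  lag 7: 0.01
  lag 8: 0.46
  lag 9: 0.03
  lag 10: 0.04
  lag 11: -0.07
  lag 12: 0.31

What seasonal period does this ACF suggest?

4

The largest autocorrelation is r_4 = 0.62, with weaker echoes at lags 8 (0.46) and 12 (0.31); the remaining lags stay at or below 0.09.
The dominant spike at lag 4 indicates a seasonal period of 4.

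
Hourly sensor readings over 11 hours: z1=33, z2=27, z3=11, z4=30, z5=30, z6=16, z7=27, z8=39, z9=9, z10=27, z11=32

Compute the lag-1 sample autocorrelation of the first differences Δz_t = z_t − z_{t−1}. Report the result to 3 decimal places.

-0.440

First differences Δz: -6, -16, 19, 0, -14, 11, 12, -30, 18, 5
Mean of differences = -0.1000
Numerator Σ(Δz_t−Δz̄)(Δz_{t+1}−Δz̄) = -1040.0100
Denominator Σ(Δz_t−Δz̄)² = 2362.9000
r_1(Δz) = -1040.0100 / 2362.9000 = -0.440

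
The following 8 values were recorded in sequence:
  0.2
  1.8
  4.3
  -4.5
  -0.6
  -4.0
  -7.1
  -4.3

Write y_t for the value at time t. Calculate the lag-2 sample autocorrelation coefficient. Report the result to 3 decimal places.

0.145

Mean ȳ = (0.2 + 1.8 + 4.3 − 4.5 − 0.6 − 4.0 − 7.1 − 4.3)/8 = -1.7750
Deviations from mean: 1.9750, 3.5750, 6.0750, -2.7250, 1.1750, -2.2250, -5.3250, -2.5250
Numerator Σ_{t=1}^{6}(y_t−ȳ)(y_{t+2}−ȳ) = 14.8188
Denominator Σ(y_t−ȳ)² = 102.0750
r_2 = 14.8188 / 102.0750 = 0.145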